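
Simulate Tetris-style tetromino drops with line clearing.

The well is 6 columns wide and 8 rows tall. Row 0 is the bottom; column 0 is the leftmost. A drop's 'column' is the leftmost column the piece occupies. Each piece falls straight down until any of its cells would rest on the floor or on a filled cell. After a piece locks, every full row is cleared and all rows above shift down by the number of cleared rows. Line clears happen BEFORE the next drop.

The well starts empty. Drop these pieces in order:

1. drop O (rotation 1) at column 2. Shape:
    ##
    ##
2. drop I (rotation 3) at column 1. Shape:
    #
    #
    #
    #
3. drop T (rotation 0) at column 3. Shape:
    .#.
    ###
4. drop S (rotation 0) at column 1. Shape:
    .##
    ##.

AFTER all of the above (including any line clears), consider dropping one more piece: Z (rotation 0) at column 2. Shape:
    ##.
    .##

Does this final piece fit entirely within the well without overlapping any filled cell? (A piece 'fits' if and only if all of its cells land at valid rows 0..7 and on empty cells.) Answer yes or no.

Answer: yes

Derivation:
Drop 1: O rot1 at col 2 lands with bottom-row=0; cleared 0 line(s) (total 0); column heights now [0 0 2 2 0 0], max=2
Drop 2: I rot3 at col 1 lands with bottom-row=0; cleared 0 line(s) (total 0); column heights now [0 4 2 2 0 0], max=4
Drop 3: T rot0 at col 3 lands with bottom-row=2; cleared 0 line(s) (total 0); column heights now [0 4 2 3 4 3], max=4
Drop 4: S rot0 at col 1 lands with bottom-row=4; cleared 0 line(s) (total 0); column heights now [0 5 6 6 4 3], max=6
Test piece Z rot0 at col 2 (width 3): heights before test = [0 5 6 6 4 3]; fits = True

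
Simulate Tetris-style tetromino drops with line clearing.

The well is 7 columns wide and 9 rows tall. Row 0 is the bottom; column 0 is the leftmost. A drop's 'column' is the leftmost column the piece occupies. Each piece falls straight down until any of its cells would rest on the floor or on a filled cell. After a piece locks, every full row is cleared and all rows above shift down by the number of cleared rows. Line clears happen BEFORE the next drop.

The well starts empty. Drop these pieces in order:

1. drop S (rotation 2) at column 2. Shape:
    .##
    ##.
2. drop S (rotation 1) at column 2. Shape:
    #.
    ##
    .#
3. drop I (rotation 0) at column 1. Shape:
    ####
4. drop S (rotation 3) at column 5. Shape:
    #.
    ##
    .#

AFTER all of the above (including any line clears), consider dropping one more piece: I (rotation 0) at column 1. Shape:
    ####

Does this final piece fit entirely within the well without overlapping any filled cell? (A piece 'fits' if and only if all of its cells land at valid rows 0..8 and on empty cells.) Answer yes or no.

Answer: yes

Derivation:
Drop 1: S rot2 at col 2 lands with bottom-row=0; cleared 0 line(s) (total 0); column heights now [0 0 1 2 2 0 0], max=2
Drop 2: S rot1 at col 2 lands with bottom-row=2; cleared 0 line(s) (total 0); column heights now [0 0 5 4 2 0 0], max=5
Drop 3: I rot0 at col 1 lands with bottom-row=5; cleared 0 line(s) (total 0); column heights now [0 6 6 6 6 0 0], max=6
Drop 4: S rot3 at col 5 lands with bottom-row=0; cleared 0 line(s) (total 0); column heights now [0 6 6 6 6 3 2], max=6
Test piece I rot0 at col 1 (width 4): heights before test = [0 6 6 6 6 3 2]; fits = True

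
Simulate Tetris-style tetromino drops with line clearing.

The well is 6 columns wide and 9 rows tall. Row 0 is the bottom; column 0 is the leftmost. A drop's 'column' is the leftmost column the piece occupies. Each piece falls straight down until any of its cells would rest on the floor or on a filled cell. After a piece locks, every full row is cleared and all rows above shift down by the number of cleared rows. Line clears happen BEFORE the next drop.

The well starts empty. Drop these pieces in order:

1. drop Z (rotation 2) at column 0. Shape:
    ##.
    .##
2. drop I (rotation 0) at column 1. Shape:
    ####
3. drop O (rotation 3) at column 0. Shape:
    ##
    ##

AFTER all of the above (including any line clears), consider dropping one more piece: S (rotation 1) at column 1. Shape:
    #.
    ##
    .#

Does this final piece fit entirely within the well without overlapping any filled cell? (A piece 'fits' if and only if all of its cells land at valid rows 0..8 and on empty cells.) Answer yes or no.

Answer: yes

Derivation:
Drop 1: Z rot2 at col 0 lands with bottom-row=0; cleared 0 line(s) (total 0); column heights now [2 2 1 0 0 0], max=2
Drop 2: I rot0 at col 1 lands with bottom-row=2; cleared 0 line(s) (total 0); column heights now [2 3 3 3 3 0], max=3
Drop 3: O rot3 at col 0 lands with bottom-row=3; cleared 0 line(s) (total 0); column heights now [5 5 3 3 3 0], max=5
Test piece S rot1 at col 1 (width 2): heights before test = [5 5 3 3 3 0]; fits = True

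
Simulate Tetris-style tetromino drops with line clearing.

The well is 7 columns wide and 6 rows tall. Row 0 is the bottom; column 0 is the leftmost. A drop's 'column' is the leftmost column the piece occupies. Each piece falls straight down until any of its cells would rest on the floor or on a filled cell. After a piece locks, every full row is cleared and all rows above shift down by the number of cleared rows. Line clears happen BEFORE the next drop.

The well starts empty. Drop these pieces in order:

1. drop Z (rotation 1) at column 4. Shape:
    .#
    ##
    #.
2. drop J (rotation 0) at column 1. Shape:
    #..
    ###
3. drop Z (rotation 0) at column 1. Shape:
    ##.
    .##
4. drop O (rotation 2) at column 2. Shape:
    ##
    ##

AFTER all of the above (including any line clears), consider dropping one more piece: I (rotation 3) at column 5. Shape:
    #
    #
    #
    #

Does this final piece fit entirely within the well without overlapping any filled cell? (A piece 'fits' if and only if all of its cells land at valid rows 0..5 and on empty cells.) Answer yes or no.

Answer: no

Derivation:
Drop 1: Z rot1 at col 4 lands with bottom-row=0; cleared 0 line(s) (total 0); column heights now [0 0 0 0 2 3 0], max=3
Drop 2: J rot0 at col 1 lands with bottom-row=0; cleared 0 line(s) (total 0); column heights now [0 2 1 1 2 3 0], max=3
Drop 3: Z rot0 at col 1 lands with bottom-row=1; cleared 0 line(s) (total 0); column heights now [0 3 3 2 2 3 0], max=3
Drop 4: O rot2 at col 2 lands with bottom-row=3; cleared 0 line(s) (total 0); column heights now [0 3 5 5 2 3 0], max=5
Test piece I rot3 at col 5 (width 1): heights before test = [0 3 5 5 2 3 0]; fits = False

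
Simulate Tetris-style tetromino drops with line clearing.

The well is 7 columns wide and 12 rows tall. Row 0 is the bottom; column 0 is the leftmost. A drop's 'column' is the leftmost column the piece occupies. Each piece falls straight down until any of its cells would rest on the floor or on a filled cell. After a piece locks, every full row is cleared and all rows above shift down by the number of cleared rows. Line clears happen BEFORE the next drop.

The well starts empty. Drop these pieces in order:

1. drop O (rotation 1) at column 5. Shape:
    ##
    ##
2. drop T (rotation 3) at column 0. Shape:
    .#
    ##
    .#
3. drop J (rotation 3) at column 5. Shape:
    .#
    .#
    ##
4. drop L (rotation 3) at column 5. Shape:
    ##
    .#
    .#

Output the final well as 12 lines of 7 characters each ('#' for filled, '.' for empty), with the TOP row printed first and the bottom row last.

Answer: .......
.......
.......
.......
.....##
......#
......#
......#
......#
.#...##
##...##
.#...##

Derivation:
Drop 1: O rot1 at col 5 lands with bottom-row=0; cleared 0 line(s) (total 0); column heights now [0 0 0 0 0 2 2], max=2
Drop 2: T rot3 at col 0 lands with bottom-row=0; cleared 0 line(s) (total 0); column heights now [2 3 0 0 0 2 2], max=3
Drop 3: J rot3 at col 5 lands with bottom-row=2; cleared 0 line(s) (total 0); column heights now [2 3 0 0 0 3 5], max=5
Drop 4: L rot3 at col 5 lands with bottom-row=5; cleared 0 line(s) (total 0); column heights now [2 3 0 0 0 8 8], max=8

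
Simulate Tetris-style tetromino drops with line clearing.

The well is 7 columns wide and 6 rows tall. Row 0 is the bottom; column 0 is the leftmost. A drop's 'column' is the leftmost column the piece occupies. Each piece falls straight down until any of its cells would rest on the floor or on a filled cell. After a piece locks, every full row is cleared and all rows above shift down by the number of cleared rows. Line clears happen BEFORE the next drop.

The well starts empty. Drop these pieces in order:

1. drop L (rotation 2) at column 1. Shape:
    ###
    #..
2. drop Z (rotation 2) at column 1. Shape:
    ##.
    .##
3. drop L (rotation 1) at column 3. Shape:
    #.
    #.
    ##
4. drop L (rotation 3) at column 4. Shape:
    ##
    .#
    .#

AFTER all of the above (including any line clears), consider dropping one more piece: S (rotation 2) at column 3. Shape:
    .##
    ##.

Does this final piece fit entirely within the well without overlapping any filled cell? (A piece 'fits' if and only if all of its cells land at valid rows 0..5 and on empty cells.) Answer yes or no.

Answer: no

Derivation:
Drop 1: L rot2 at col 1 lands with bottom-row=0; cleared 0 line(s) (total 0); column heights now [0 2 2 2 0 0 0], max=2
Drop 2: Z rot2 at col 1 lands with bottom-row=2; cleared 0 line(s) (total 0); column heights now [0 4 4 3 0 0 0], max=4
Drop 3: L rot1 at col 3 lands with bottom-row=3; cleared 0 line(s) (total 0); column heights now [0 4 4 6 4 0 0], max=6
Drop 4: L rot3 at col 4 lands with bottom-row=2; cleared 0 line(s) (total 0); column heights now [0 4 4 6 5 5 0], max=6
Test piece S rot2 at col 3 (width 3): heights before test = [0 4 4 6 5 5 0]; fits = False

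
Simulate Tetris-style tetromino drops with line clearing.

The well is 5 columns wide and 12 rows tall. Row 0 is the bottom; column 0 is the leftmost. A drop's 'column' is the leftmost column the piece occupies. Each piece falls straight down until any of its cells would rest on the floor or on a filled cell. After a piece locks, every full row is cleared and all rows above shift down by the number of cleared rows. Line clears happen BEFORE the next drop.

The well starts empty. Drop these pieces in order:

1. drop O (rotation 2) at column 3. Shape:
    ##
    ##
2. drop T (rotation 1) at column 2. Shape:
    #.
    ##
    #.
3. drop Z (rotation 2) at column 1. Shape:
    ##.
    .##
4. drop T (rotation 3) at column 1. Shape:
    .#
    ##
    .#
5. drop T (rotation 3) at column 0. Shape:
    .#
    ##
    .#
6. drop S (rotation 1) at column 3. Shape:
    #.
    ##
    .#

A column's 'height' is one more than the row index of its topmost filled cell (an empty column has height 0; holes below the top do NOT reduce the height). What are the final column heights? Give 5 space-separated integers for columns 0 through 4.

Answer: 10 11 9 7 6

Derivation:
Drop 1: O rot2 at col 3 lands with bottom-row=0; cleared 0 line(s) (total 0); column heights now [0 0 0 2 2], max=2
Drop 2: T rot1 at col 2 lands with bottom-row=1; cleared 0 line(s) (total 0); column heights now [0 0 4 3 2], max=4
Drop 3: Z rot2 at col 1 lands with bottom-row=4; cleared 0 line(s) (total 0); column heights now [0 6 6 5 2], max=6
Drop 4: T rot3 at col 1 lands with bottom-row=6; cleared 0 line(s) (total 0); column heights now [0 8 9 5 2], max=9
Drop 5: T rot3 at col 0 lands with bottom-row=8; cleared 0 line(s) (total 0); column heights now [10 11 9 5 2], max=11
Drop 6: S rot1 at col 3 lands with bottom-row=4; cleared 0 line(s) (total 0); column heights now [10 11 9 7 6], max=11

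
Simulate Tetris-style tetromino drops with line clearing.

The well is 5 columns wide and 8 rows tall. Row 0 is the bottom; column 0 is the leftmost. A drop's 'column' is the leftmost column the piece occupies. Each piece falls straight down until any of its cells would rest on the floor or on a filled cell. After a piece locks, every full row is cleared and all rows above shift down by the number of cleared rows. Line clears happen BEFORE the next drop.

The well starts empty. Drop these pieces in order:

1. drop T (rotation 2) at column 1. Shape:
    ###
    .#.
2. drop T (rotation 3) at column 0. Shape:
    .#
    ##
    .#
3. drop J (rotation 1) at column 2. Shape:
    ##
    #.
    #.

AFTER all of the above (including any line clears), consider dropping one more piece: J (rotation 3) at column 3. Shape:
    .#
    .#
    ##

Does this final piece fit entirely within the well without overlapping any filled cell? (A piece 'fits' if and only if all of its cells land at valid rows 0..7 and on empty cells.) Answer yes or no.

Drop 1: T rot2 at col 1 lands with bottom-row=0; cleared 0 line(s) (total 0); column heights now [0 2 2 2 0], max=2
Drop 2: T rot3 at col 0 lands with bottom-row=2; cleared 0 line(s) (total 0); column heights now [4 5 2 2 0], max=5
Drop 3: J rot1 at col 2 lands with bottom-row=2; cleared 0 line(s) (total 0); column heights now [4 5 5 5 0], max=5
Test piece J rot3 at col 3 (width 2): heights before test = [4 5 5 5 0]; fits = True

Answer: yes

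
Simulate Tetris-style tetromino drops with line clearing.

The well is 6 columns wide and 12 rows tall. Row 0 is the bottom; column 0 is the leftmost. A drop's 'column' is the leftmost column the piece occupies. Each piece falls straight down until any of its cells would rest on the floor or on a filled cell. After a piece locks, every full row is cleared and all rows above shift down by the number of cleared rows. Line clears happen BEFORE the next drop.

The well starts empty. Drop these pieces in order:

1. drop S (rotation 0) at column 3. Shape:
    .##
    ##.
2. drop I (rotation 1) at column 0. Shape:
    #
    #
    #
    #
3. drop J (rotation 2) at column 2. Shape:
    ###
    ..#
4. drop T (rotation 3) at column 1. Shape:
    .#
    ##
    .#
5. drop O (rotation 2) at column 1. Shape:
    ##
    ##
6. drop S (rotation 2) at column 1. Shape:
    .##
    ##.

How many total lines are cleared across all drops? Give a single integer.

Answer: 0

Derivation:
Drop 1: S rot0 at col 3 lands with bottom-row=0; cleared 0 line(s) (total 0); column heights now [0 0 0 1 2 2], max=2
Drop 2: I rot1 at col 0 lands with bottom-row=0; cleared 0 line(s) (total 0); column heights now [4 0 0 1 2 2], max=4
Drop 3: J rot2 at col 2 lands with bottom-row=2; cleared 0 line(s) (total 0); column heights now [4 0 4 4 4 2], max=4
Drop 4: T rot3 at col 1 lands with bottom-row=4; cleared 0 line(s) (total 0); column heights now [4 6 7 4 4 2], max=7
Drop 5: O rot2 at col 1 lands with bottom-row=7; cleared 0 line(s) (total 0); column heights now [4 9 9 4 4 2], max=9
Drop 6: S rot2 at col 1 lands with bottom-row=9; cleared 0 line(s) (total 0); column heights now [4 10 11 11 4 2], max=11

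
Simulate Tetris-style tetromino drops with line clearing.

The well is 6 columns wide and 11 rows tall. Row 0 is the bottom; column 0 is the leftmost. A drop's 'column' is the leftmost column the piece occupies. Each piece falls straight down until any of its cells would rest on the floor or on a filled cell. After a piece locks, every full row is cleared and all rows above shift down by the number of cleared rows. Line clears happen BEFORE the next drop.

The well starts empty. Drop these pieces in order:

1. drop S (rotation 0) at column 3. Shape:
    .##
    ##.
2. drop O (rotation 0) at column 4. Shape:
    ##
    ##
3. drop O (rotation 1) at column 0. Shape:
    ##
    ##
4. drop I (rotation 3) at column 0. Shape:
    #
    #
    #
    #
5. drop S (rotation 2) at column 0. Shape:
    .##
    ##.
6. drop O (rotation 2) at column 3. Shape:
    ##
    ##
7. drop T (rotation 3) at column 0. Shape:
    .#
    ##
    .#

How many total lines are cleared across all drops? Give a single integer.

Answer: 0

Derivation:
Drop 1: S rot0 at col 3 lands with bottom-row=0; cleared 0 line(s) (total 0); column heights now [0 0 0 1 2 2], max=2
Drop 2: O rot0 at col 4 lands with bottom-row=2; cleared 0 line(s) (total 0); column heights now [0 0 0 1 4 4], max=4
Drop 3: O rot1 at col 0 lands with bottom-row=0; cleared 0 line(s) (total 0); column heights now [2 2 0 1 4 4], max=4
Drop 4: I rot3 at col 0 lands with bottom-row=2; cleared 0 line(s) (total 0); column heights now [6 2 0 1 4 4], max=6
Drop 5: S rot2 at col 0 lands with bottom-row=6; cleared 0 line(s) (total 0); column heights now [7 8 8 1 4 4], max=8
Drop 6: O rot2 at col 3 lands with bottom-row=4; cleared 0 line(s) (total 0); column heights now [7 8 8 6 6 4], max=8
Drop 7: T rot3 at col 0 lands with bottom-row=8; cleared 0 line(s) (total 0); column heights now [10 11 8 6 6 4], max=11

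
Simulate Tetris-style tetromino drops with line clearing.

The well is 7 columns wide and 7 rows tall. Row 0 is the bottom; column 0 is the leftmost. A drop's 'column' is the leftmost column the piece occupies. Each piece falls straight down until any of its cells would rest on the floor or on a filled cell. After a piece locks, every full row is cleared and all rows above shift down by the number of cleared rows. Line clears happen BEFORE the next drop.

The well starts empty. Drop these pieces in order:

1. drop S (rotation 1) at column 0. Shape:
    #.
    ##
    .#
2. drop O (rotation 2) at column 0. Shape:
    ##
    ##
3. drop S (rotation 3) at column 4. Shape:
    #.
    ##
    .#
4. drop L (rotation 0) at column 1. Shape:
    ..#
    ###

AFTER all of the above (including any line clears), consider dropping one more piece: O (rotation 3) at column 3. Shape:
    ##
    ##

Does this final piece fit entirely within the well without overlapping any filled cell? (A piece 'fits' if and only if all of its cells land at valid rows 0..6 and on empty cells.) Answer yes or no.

Drop 1: S rot1 at col 0 lands with bottom-row=0; cleared 0 line(s) (total 0); column heights now [3 2 0 0 0 0 0], max=3
Drop 2: O rot2 at col 0 lands with bottom-row=3; cleared 0 line(s) (total 0); column heights now [5 5 0 0 0 0 0], max=5
Drop 3: S rot3 at col 4 lands with bottom-row=0; cleared 0 line(s) (total 0); column heights now [5 5 0 0 3 2 0], max=5
Drop 4: L rot0 at col 1 lands with bottom-row=5; cleared 0 line(s) (total 0); column heights now [5 6 6 7 3 2 0], max=7
Test piece O rot3 at col 3 (width 2): heights before test = [5 6 6 7 3 2 0]; fits = False

Answer: no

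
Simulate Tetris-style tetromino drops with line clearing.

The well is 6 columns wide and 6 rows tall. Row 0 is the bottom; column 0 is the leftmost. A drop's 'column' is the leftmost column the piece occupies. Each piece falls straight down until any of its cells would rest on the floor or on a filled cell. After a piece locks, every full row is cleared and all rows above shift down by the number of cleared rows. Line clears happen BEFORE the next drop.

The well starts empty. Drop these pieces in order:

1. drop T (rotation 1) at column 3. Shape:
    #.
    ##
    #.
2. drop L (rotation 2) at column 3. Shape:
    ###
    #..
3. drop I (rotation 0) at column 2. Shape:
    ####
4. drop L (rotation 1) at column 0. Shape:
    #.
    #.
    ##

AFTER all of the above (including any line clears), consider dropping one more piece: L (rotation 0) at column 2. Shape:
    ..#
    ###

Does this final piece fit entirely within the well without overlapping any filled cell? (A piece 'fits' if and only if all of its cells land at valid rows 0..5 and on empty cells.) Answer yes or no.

Answer: no

Derivation:
Drop 1: T rot1 at col 3 lands with bottom-row=0; cleared 0 line(s) (total 0); column heights now [0 0 0 3 2 0], max=3
Drop 2: L rot2 at col 3 lands with bottom-row=3; cleared 0 line(s) (total 0); column heights now [0 0 0 5 5 5], max=5
Drop 3: I rot0 at col 2 lands with bottom-row=5; cleared 0 line(s) (total 0); column heights now [0 0 6 6 6 6], max=6
Drop 4: L rot1 at col 0 lands with bottom-row=0; cleared 0 line(s) (total 0); column heights now [3 1 6 6 6 6], max=6
Test piece L rot0 at col 2 (width 3): heights before test = [3 1 6 6 6 6]; fits = False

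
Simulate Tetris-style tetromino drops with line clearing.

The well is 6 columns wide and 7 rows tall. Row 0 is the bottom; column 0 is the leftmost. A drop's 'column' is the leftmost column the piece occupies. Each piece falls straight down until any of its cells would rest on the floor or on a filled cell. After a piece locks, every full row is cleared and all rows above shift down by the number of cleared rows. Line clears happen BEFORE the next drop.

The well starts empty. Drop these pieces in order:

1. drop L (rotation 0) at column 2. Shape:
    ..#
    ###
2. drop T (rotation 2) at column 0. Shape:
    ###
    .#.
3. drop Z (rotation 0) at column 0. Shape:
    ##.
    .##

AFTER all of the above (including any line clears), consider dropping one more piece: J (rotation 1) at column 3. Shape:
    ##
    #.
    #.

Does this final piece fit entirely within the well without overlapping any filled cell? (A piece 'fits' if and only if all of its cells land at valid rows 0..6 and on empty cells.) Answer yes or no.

Answer: yes

Derivation:
Drop 1: L rot0 at col 2 lands with bottom-row=0; cleared 0 line(s) (total 0); column heights now [0 0 1 1 2 0], max=2
Drop 2: T rot2 at col 0 lands with bottom-row=0; cleared 0 line(s) (total 0); column heights now [2 2 2 1 2 0], max=2
Drop 3: Z rot0 at col 0 lands with bottom-row=2; cleared 0 line(s) (total 0); column heights now [4 4 3 1 2 0], max=4
Test piece J rot1 at col 3 (width 2): heights before test = [4 4 3 1 2 0]; fits = True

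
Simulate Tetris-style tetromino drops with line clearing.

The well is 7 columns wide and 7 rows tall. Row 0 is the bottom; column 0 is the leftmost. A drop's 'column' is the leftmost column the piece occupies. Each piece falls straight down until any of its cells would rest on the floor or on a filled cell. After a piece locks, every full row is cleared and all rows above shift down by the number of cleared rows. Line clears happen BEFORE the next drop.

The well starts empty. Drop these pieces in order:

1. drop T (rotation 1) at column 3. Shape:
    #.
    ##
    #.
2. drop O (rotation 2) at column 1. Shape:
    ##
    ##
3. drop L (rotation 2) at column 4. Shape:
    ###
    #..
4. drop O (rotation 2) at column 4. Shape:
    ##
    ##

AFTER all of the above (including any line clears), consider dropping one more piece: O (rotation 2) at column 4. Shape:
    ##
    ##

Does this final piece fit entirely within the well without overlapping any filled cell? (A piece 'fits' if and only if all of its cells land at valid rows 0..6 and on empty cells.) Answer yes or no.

Answer: no

Derivation:
Drop 1: T rot1 at col 3 lands with bottom-row=0; cleared 0 line(s) (total 0); column heights now [0 0 0 3 2 0 0], max=3
Drop 2: O rot2 at col 1 lands with bottom-row=0; cleared 0 line(s) (total 0); column heights now [0 2 2 3 2 0 0], max=3
Drop 3: L rot2 at col 4 lands with bottom-row=2; cleared 0 line(s) (total 0); column heights now [0 2 2 3 4 4 4], max=4
Drop 4: O rot2 at col 4 lands with bottom-row=4; cleared 0 line(s) (total 0); column heights now [0 2 2 3 6 6 4], max=6
Test piece O rot2 at col 4 (width 2): heights before test = [0 2 2 3 6 6 4]; fits = False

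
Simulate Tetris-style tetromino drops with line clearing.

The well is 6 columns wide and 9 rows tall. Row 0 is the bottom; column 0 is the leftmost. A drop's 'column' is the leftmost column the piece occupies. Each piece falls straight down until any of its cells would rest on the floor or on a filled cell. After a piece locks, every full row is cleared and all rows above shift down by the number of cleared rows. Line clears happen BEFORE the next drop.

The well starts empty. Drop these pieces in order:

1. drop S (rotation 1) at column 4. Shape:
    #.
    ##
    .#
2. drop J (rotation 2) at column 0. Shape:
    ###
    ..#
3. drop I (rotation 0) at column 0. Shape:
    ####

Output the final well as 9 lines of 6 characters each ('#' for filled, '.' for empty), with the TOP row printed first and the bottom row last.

Answer: ......
......
......
......
......
......
#####.
###.##
..#..#

Derivation:
Drop 1: S rot1 at col 4 lands with bottom-row=0; cleared 0 line(s) (total 0); column heights now [0 0 0 0 3 2], max=3
Drop 2: J rot2 at col 0 lands with bottom-row=0; cleared 0 line(s) (total 0); column heights now [2 2 2 0 3 2], max=3
Drop 3: I rot0 at col 0 lands with bottom-row=2; cleared 0 line(s) (total 0); column heights now [3 3 3 3 3 2], max=3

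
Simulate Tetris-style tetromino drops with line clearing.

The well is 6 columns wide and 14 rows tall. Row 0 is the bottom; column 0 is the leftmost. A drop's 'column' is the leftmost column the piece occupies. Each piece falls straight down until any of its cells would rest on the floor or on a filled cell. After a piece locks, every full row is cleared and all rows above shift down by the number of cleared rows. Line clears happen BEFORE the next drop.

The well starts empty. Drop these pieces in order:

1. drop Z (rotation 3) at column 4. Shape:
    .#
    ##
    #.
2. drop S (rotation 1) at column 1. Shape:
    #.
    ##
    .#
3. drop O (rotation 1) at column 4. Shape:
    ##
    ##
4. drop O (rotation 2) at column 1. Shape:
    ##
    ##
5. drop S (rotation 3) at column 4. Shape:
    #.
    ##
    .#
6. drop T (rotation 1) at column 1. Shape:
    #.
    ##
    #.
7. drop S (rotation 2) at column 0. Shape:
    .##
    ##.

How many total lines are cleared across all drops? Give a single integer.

Answer: 0

Derivation:
Drop 1: Z rot3 at col 4 lands with bottom-row=0; cleared 0 line(s) (total 0); column heights now [0 0 0 0 2 3], max=3
Drop 2: S rot1 at col 1 lands with bottom-row=0; cleared 0 line(s) (total 0); column heights now [0 3 2 0 2 3], max=3
Drop 3: O rot1 at col 4 lands with bottom-row=3; cleared 0 line(s) (total 0); column heights now [0 3 2 0 5 5], max=5
Drop 4: O rot2 at col 1 lands with bottom-row=3; cleared 0 line(s) (total 0); column heights now [0 5 5 0 5 5], max=5
Drop 5: S rot3 at col 4 lands with bottom-row=5; cleared 0 line(s) (total 0); column heights now [0 5 5 0 8 7], max=8
Drop 6: T rot1 at col 1 lands with bottom-row=5; cleared 0 line(s) (total 0); column heights now [0 8 7 0 8 7], max=8
Drop 7: S rot2 at col 0 lands with bottom-row=8; cleared 0 line(s) (total 0); column heights now [9 10 10 0 8 7], max=10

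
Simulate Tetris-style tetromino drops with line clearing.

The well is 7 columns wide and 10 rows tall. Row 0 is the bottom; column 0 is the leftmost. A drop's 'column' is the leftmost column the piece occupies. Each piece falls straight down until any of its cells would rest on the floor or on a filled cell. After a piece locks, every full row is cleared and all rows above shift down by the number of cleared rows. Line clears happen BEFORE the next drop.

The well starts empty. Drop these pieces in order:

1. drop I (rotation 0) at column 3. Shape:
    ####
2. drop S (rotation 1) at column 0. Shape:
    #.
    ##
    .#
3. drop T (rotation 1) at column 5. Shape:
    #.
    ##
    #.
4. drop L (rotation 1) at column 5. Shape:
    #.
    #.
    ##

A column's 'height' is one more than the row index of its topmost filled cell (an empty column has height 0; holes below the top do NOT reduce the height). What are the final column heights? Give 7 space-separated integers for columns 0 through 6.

Answer: 3 2 0 1 1 7 5

Derivation:
Drop 1: I rot0 at col 3 lands with bottom-row=0; cleared 0 line(s) (total 0); column heights now [0 0 0 1 1 1 1], max=1
Drop 2: S rot1 at col 0 lands with bottom-row=0; cleared 0 line(s) (total 0); column heights now [3 2 0 1 1 1 1], max=3
Drop 3: T rot1 at col 5 lands with bottom-row=1; cleared 0 line(s) (total 0); column heights now [3 2 0 1 1 4 3], max=4
Drop 4: L rot1 at col 5 lands with bottom-row=4; cleared 0 line(s) (total 0); column heights now [3 2 0 1 1 7 5], max=7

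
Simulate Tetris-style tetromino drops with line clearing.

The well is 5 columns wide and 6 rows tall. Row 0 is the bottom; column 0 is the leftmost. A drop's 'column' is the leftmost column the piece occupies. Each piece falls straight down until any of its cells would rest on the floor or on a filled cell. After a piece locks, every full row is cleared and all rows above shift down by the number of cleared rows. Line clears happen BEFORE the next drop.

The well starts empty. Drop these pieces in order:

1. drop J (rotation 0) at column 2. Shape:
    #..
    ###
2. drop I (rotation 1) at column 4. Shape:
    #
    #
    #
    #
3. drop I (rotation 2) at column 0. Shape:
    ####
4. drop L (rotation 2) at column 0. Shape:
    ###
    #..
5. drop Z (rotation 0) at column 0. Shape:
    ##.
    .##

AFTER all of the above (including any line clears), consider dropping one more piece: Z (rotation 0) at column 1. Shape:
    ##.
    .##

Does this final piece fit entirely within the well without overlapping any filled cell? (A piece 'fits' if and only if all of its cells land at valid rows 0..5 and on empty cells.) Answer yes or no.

Answer: yes

Derivation:
Drop 1: J rot0 at col 2 lands with bottom-row=0; cleared 0 line(s) (total 0); column heights now [0 0 2 1 1], max=2
Drop 2: I rot1 at col 4 lands with bottom-row=1; cleared 0 line(s) (total 0); column heights now [0 0 2 1 5], max=5
Drop 3: I rot2 at col 0 lands with bottom-row=2; cleared 1 line(s) (total 1); column heights now [0 0 2 1 4], max=4
Drop 4: L rot2 at col 0 lands with bottom-row=1; cleared 0 line(s) (total 1); column heights now [3 3 3 1 4], max=4
Drop 5: Z rot0 at col 0 lands with bottom-row=3; cleared 0 line(s) (total 1); column heights now [5 5 4 1 4], max=5
Test piece Z rot0 at col 1 (width 3): heights before test = [5 5 4 1 4]; fits = True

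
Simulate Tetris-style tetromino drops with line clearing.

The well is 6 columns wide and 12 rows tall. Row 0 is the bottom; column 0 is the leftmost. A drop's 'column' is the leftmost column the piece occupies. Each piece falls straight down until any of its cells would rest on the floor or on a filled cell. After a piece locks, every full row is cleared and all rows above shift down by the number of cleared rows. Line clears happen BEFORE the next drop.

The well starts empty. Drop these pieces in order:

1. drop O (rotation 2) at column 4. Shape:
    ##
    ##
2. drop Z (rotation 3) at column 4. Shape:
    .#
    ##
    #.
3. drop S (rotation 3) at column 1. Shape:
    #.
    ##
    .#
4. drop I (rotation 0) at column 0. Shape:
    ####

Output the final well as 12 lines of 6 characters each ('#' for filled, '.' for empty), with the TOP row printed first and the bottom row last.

Answer: ......
......
......
......
......
......
......
......
.....#
.#..#.
.##.##
..#.##

Derivation:
Drop 1: O rot2 at col 4 lands with bottom-row=0; cleared 0 line(s) (total 0); column heights now [0 0 0 0 2 2], max=2
Drop 2: Z rot3 at col 4 lands with bottom-row=2; cleared 0 line(s) (total 0); column heights now [0 0 0 0 4 5], max=5
Drop 3: S rot3 at col 1 lands with bottom-row=0; cleared 0 line(s) (total 0); column heights now [0 3 2 0 4 5], max=5
Drop 4: I rot0 at col 0 lands with bottom-row=3; cleared 1 line(s) (total 1); column heights now [0 3 2 0 3 4], max=4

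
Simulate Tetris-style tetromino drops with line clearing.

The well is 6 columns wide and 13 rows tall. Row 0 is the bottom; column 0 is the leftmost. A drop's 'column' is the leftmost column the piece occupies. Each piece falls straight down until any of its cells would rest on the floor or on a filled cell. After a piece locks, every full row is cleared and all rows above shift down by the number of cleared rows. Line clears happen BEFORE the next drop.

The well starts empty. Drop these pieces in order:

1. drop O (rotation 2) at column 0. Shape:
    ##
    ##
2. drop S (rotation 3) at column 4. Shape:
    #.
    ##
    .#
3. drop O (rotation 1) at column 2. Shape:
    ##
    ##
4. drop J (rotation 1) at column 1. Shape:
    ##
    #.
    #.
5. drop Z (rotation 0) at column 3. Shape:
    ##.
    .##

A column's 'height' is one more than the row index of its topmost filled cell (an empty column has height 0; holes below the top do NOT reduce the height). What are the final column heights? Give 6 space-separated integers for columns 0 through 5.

Answer: 1 4 4 4 4 3

Derivation:
Drop 1: O rot2 at col 0 lands with bottom-row=0; cleared 0 line(s) (total 0); column heights now [2 2 0 0 0 0], max=2
Drop 2: S rot3 at col 4 lands with bottom-row=0; cleared 0 line(s) (total 0); column heights now [2 2 0 0 3 2], max=3
Drop 3: O rot1 at col 2 lands with bottom-row=0; cleared 1 line(s) (total 1); column heights now [1 1 1 1 2 1], max=2
Drop 4: J rot1 at col 1 lands with bottom-row=1; cleared 0 line(s) (total 1); column heights now [1 4 4 1 2 1], max=4
Drop 5: Z rot0 at col 3 lands with bottom-row=2; cleared 0 line(s) (total 1); column heights now [1 4 4 4 4 3], max=4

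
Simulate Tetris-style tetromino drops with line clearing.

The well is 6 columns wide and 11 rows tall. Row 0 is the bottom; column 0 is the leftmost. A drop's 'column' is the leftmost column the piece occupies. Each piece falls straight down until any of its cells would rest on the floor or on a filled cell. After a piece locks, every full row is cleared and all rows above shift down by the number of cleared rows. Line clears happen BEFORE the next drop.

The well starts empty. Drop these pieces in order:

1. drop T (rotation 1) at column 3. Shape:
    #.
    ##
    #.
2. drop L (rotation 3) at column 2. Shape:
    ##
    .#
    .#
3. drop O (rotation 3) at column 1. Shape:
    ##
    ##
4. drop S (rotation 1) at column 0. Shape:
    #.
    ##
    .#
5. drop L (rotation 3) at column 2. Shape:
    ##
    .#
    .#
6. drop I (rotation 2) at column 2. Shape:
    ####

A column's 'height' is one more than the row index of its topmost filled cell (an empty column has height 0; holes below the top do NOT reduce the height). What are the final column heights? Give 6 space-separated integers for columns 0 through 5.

Answer: 10 9 9 9 2 0

Derivation:
Drop 1: T rot1 at col 3 lands with bottom-row=0; cleared 0 line(s) (total 0); column heights now [0 0 0 3 2 0], max=3
Drop 2: L rot3 at col 2 lands with bottom-row=3; cleared 0 line(s) (total 0); column heights now [0 0 6 6 2 0], max=6
Drop 3: O rot3 at col 1 lands with bottom-row=6; cleared 0 line(s) (total 0); column heights now [0 8 8 6 2 0], max=8
Drop 4: S rot1 at col 0 lands with bottom-row=8; cleared 0 line(s) (total 0); column heights now [11 10 8 6 2 0], max=11
Drop 5: L rot3 at col 2 lands with bottom-row=6; cleared 0 line(s) (total 0); column heights now [11 10 9 9 2 0], max=11
Drop 6: I rot2 at col 2 lands with bottom-row=9; cleared 1 line(s) (total 1); column heights now [10 9 9 9 2 0], max=10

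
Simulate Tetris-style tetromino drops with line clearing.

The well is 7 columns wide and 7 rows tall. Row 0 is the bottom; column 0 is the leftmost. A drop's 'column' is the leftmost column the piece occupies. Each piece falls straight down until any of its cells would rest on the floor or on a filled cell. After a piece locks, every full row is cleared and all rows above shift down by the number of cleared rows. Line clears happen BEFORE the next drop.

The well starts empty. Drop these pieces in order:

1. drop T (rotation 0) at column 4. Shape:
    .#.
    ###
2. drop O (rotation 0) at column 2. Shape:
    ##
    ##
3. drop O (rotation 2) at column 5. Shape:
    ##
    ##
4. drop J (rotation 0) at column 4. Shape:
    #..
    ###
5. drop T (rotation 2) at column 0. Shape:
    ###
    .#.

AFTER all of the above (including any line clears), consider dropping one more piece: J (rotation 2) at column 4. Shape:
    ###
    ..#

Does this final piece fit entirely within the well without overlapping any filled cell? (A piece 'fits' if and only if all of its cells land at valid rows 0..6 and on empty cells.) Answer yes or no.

Answer: yes

Derivation:
Drop 1: T rot0 at col 4 lands with bottom-row=0; cleared 0 line(s) (total 0); column heights now [0 0 0 0 1 2 1], max=2
Drop 2: O rot0 at col 2 lands with bottom-row=0; cleared 0 line(s) (total 0); column heights now [0 0 2 2 1 2 1], max=2
Drop 3: O rot2 at col 5 lands with bottom-row=2; cleared 0 line(s) (total 0); column heights now [0 0 2 2 1 4 4], max=4
Drop 4: J rot0 at col 4 lands with bottom-row=4; cleared 0 line(s) (total 0); column heights now [0 0 2 2 6 5 5], max=6
Drop 5: T rot2 at col 0 lands with bottom-row=1; cleared 0 line(s) (total 0); column heights now [3 3 3 2 6 5 5], max=6
Test piece J rot2 at col 4 (width 3): heights before test = [3 3 3 2 6 5 5]; fits = True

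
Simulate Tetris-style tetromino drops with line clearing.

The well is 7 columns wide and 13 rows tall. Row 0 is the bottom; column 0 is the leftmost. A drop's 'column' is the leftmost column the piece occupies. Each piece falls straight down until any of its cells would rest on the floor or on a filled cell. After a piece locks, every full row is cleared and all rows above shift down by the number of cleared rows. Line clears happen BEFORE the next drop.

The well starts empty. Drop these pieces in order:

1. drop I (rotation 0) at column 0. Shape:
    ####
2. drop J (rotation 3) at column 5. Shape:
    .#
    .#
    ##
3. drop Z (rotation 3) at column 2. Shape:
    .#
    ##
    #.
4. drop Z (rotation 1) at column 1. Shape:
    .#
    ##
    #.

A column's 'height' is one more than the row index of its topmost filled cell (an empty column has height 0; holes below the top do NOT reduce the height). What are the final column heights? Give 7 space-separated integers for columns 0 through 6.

Drop 1: I rot0 at col 0 lands with bottom-row=0; cleared 0 line(s) (total 0); column heights now [1 1 1 1 0 0 0], max=1
Drop 2: J rot3 at col 5 lands with bottom-row=0; cleared 0 line(s) (total 0); column heights now [1 1 1 1 0 1 3], max=3
Drop 3: Z rot3 at col 2 lands with bottom-row=1; cleared 0 line(s) (total 0); column heights now [1 1 3 4 0 1 3], max=4
Drop 4: Z rot1 at col 1 lands with bottom-row=2; cleared 0 line(s) (total 0); column heights now [1 4 5 4 0 1 3], max=5

Answer: 1 4 5 4 0 1 3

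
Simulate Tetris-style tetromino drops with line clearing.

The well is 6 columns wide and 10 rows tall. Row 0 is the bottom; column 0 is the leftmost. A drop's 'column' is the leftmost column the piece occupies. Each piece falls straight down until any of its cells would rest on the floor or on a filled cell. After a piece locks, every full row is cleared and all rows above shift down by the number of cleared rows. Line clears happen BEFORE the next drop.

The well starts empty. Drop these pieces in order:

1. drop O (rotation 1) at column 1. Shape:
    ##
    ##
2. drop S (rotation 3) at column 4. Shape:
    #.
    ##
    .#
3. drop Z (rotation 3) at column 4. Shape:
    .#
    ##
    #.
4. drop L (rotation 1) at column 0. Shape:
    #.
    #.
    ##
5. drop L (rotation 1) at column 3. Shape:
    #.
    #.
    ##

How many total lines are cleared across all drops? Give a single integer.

Answer: 0

Derivation:
Drop 1: O rot1 at col 1 lands with bottom-row=0; cleared 0 line(s) (total 0); column heights now [0 2 2 0 0 0], max=2
Drop 2: S rot3 at col 4 lands with bottom-row=0; cleared 0 line(s) (total 0); column heights now [0 2 2 0 3 2], max=3
Drop 3: Z rot3 at col 4 lands with bottom-row=3; cleared 0 line(s) (total 0); column heights now [0 2 2 0 5 6], max=6
Drop 4: L rot1 at col 0 lands with bottom-row=2; cleared 0 line(s) (total 0); column heights now [5 3 2 0 5 6], max=6
Drop 5: L rot1 at col 3 lands with bottom-row=5; cleared 0 line(s) (total 0); column heights now [5 3 2 8 6 6], max=8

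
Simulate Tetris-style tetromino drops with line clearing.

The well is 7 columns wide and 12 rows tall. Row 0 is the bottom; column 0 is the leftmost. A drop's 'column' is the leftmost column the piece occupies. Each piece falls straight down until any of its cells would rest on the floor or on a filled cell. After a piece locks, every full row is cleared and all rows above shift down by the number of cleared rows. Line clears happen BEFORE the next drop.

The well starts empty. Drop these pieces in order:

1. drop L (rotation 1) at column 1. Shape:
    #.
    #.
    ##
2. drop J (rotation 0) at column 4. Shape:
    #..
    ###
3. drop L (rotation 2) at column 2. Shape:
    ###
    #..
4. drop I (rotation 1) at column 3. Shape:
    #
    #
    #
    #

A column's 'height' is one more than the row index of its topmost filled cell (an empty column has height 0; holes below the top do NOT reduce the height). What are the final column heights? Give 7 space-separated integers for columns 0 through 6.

Answer: 0 3 3 7 3 1 1

Derivation:
Drop 1: L rot1 at col 1 lands with bottom-row=0; cleared 0 line(s) (total 0); column heights now [0 3 1 0 0 0 0], max=3
Drop 2: J rot0 at col 4 lands with bottom-row=0; cleared 0 line(s) (total 0); column heights now [0 3 1 0 2 1 1], max=3
Drop 3: L rot2 at col 2 lands with bottom-row=1; cleared 0 line(s) (total 0); column heights now [0 3 3 3 3 1 1], max=3
Drop 4: I rot1 at col 3 lands with bottom-row=3; cleared 0 line(s) (total 0); column heights now [0 3 3 7 3 1 1], max=7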